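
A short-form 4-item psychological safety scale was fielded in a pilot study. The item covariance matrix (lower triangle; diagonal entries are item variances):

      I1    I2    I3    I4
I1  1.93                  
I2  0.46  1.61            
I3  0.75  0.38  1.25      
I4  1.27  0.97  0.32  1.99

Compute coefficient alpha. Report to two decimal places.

α = 0.73

Σσᵢ² = 1.93 + 1.61 + 1.25 + 1.99 = 6.78
Sum of the distinct covariances = 4.15
σ²_total = 6.78 + 2 × 4.15 = 15.08
α = (k/(k−1))·(1 − Σσᵢ²/σ²_total) = (4/3)·(1 − 6.78/15.08) = 0.73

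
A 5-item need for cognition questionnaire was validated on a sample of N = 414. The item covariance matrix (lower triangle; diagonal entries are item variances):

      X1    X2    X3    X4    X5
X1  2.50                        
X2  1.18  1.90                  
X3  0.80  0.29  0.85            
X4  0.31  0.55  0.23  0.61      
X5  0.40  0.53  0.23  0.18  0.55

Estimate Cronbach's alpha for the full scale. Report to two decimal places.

ΣVar(i) = 2.50 + 1.90 + 0.85 + 0.61 + 0.55 = 6.41
Sum of off-diagonal covariances = 4.70
σ²_T = 6.41 + 2 × 4.70 = 15.81
α = (k/(k−1))·(1 − ΣVar(i)/σ²_T) = (5/4)·(1 − 6.41/15.81) = 0.74

Cronbach's alpha = 0.74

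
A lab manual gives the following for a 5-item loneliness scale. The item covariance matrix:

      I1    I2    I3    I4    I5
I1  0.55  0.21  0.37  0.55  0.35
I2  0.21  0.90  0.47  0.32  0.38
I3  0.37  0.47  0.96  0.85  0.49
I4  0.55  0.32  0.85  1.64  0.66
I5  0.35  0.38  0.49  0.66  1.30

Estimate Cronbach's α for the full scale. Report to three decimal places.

α = 0.794

sum of item variances = 0.55 + 0.90 + 0.96 + 1.64 + 1.30 = 5.35
Σ_{i<j} σ_ij = 4.65
total variance = 5.35 + 2 × 4.65 = 14.65
α = (k/(k−1))·(1 − sum of item variances/total variance) = (5/4)·(1 − 5.35/14.65) = 0.794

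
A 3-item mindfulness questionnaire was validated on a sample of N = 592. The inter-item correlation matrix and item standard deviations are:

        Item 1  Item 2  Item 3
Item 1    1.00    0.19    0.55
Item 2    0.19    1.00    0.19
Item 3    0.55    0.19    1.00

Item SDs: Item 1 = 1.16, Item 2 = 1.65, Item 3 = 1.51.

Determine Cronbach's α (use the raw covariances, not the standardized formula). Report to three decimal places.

Σσ²ᵢ = 1.16² + 1.65² + 1.51² = 6.3482
Covariances σ_ij = r_ij · s_i · s_j:
  σ(Item 1,Item 2) = 0.19 × 1.16 × 1.65 = 0.3637
  σ(Item 1,Item 3) = 0.55 × 1.16 × 1.51 = 0.9634
  σ(Item 2,Item 3) = 0.19 × 1.65 × 1.51 = 0.4734
σ²_T = Σσ²ᵢ + 2·Σσ_ij = 6.3482 + 2 × 1.8005 = 9.9492
α = (3/2)·(1 − 6.3482/9.9492) = 0.543

Cronbach's α = 0.543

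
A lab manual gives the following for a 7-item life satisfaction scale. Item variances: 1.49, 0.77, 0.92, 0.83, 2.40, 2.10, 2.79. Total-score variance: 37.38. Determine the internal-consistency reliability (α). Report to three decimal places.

α = 0.814

Σσᵢ² = 1.49 + 0.77 + 0.92 + 0.83 + 2.40 + 2.10 + 2.79 = 11.30
α = (k/(k−1))·(1 − Σσᵢ²/σ²_total) = (7/6)·(1 − 11.30/37.38) = 0.814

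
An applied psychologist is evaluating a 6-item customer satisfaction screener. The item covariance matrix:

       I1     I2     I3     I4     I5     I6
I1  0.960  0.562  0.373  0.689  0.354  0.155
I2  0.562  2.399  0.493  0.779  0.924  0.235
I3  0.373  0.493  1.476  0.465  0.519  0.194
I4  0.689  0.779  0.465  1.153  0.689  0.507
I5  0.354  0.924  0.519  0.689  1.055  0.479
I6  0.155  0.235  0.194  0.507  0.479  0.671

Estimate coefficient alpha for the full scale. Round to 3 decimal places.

Σσ²ᵢ = 0.960 + 2.399 + 1.476 + 1.153 + 1.055 + 0.671 = 7.714
Σ_{i<j} σ_ij = 7.417
σ²_T = 7.714 + 2 × 7.417 = 22.548
α = (k/(k−1))·(1 − Σσ²ᵢ/σ²_T) = (6/5)·(1 − 7.714/22.548) = 0.789

α = 0.789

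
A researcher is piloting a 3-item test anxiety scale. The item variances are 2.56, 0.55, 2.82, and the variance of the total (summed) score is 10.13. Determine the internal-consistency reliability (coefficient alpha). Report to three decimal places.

α = 0.622

sum of item variances = 2.56 + 0.55 + 2.82 = 5.93
α = (k/(k−1))·(1 − sum of item variances/Var(T)) = (3/2)·(1 − 5.93/10.13) = 0.622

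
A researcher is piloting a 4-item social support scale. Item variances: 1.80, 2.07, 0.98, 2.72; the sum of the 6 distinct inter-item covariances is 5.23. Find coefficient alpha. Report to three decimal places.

sum of item variances = 1.80 + 2.07 + 0.98 + 2.72 = 7.57
Sum of distinct covariances = 5.23
total variance = sum of item variances + 2·Σcov = 7.57 + 2 × 5.23 = 18.03
α = (4/3)·(1 − 7.57/18.03) = 0.774

α = 0.774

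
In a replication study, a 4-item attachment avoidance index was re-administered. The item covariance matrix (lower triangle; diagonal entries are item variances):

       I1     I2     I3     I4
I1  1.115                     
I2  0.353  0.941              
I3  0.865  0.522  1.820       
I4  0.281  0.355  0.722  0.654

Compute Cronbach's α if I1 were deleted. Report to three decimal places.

Remaining items: I2, I3, I4 (k = 3).
ΣVar(i) = 0.941 + 1.820 + 0.654 = 3.415
σ²_total = 3.415 + 2 × 1.599 = 6.613
α (item deleted) = (3/2)·(1 − 3.415/6.613) = 0.725

Cronbach's α = 0.725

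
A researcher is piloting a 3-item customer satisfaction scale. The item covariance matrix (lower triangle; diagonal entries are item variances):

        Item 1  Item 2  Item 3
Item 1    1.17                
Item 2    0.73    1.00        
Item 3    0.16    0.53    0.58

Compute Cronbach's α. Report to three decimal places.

Cronbach's α = 0.762

ΣVar(i) = 1.17 + 1.00 + 0.58 = 2.75
Sum of the distinct covariances = 1.42
σ²_total = 2.75 + 2 × 1.42 = 5.59
α = (k/(k−1))·(1 − ΣVar(i)/σ²_total) = (3/2)·(1 − 2.75/5.59) = 0.762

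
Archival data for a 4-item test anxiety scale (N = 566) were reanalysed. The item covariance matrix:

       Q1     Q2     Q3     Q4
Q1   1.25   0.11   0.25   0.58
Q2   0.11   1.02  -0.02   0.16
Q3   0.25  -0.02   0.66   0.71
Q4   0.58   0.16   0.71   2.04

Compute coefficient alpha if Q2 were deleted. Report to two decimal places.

Remaining items: Q1, Q3, Q4 (k = 3).
Σσ²ᵢ = 1.25 + 0.66 + 2.04 = 3.95
σ²_T = 3.95 + 2 × 1.54 = 7.03
α (item deleted) = (3/2)·(1 − 3.95/7.03) = 0.66

α = 0.66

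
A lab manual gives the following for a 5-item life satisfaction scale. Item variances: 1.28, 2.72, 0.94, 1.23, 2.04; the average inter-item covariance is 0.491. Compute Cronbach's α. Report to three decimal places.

ΣVar(i) = 1.28 + 2.72 + 0.94 + 1.23 + 2.04 = 8.21
Sum of the 10 distinct covariances = 10 × 0.491 = 4.910
total variance = ΣVar(i) + 2·Σcov = 8.21 + 2 × 4.910 = 18.030
α = (5/4)·(1 − 8.21/18.030) = 0.681

α = 0.681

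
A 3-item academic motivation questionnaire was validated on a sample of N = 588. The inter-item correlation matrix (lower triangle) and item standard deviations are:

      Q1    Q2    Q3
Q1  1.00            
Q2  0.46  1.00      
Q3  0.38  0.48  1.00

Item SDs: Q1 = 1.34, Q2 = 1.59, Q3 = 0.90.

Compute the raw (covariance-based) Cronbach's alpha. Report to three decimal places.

Σσ²ᵢ = 1.34² + 1.59² + 0.90² = 5.1337
Covariances σ_ij = r_ij · s_i · s_j:
  σ(Q1,Q2) = 0.46 × 1.34 × 1.59 = 0.9801
  σ(Q1,Q3) = 0.38 × 1.34 × 0.90 = 0.4583
  σ(Q2,Q3) = 0.48 × 1.59 × 0.90 = 0.6869
σ²_T = Σσ²ᵢ + 2·Σσ_ij = 5.1337 + 2 × 2.1253 = 9.3843
α = (3/2)·(1 − 5.1337/9.3843) = 0.679

Cronbach's alpha = 0.679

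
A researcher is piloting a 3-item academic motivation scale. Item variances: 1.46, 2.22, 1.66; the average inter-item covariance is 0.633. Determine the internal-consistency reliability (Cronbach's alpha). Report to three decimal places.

α = 0.623

sum of item variances = 1.46 + 2.22 + 1.66 = 5.34
Sum of the 3 distinct covariances = 3 × 0.633 = 1.899
σ²_total = sum of item variances + 2·Σcov = 5.34 + 2 × 1.899 = 9.138
α = (3/2)·(1 − 5.34/9.138) = 0.623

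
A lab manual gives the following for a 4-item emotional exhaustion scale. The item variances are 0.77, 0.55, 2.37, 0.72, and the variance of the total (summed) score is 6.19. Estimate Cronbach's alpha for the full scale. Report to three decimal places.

ΣVar(i) = 0.77 + 0.55 + 2.37 + 0.72 = 4.41
α = (k/(k−1))·(1 − ΣVar(i)/σ²_T) = (4/3)·(1 − 4.41/6.19) = 0.383

Cronbach's alpha = 0.383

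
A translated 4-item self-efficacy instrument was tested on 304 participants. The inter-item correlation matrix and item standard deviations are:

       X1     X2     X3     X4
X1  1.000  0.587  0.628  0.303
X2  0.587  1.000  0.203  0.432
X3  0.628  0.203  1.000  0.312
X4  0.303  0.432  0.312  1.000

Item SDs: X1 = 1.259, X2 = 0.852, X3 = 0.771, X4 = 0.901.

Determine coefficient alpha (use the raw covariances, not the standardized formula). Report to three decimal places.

α = 0.732

Σσ²ᵢ = 1.259² + 0.852² + 0.771² + 0.901² = 3.7172
Covariances σ_ij = r_ij · s_i · s_j:
  σ(X1,X2) = 0.587 × 1.259 × 0.852 = 0.6297
  σ(X1,X3) = 0.628 × 1.259 × 0.771 = 0.6096
  σ(X1,X4) = 0.303 × 1.259 × 0.901 = 0.3437
  σ(X2,X3) = 0.203 × 0.852 × 0.771 = 0.1333
  σ(X2,X4) = 0.432 × 0.852 × 0.901 = 0.3316
  σ(X3,X4) = 0.312 × 0.771 × 0.901 = 0.2167
σ²_T = Σσ²ᵢ + 2·Σσ_ij = 3.7172 + 2 × 2.2646 = 8.2464
α = (4/3)·(1 − 3.7172/8.2464) = 0.732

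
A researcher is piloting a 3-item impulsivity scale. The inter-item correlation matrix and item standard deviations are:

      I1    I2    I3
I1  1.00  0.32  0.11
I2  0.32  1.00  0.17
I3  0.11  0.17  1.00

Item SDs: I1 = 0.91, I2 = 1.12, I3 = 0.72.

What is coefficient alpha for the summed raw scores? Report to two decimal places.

coefficient alpha = 0.44

Σσ²ᵢ = 0.91² + 1.12² + 0.72² = 2.6009
Covariances σ_ij = r_ij · s_i · s_j:
  σ(I1,I2) = 0.32 × 0.91 × 1.12 = 0.3261
  σ(I1,I3) = 0.11 × 0.91 × 0.72 = 0.0721
  σ(I2,I3) = 0.17 × 1.12 × 0.72 = 0.1371
σ²_T = Σσ²ᵢ + 2·Σσ_ij = 2.6009 + 2 × 0.5353 = 3.6715
α = (3/2)·(1 − 2.6009/3.6715) = 0.44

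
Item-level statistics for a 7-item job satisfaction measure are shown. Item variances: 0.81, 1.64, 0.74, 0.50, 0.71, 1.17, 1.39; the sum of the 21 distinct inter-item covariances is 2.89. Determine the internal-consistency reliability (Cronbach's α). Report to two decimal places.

Cronbach's α = 0.53

ΣVar(i) = 0.81 + 1.64 + 0.74 + 0.50 + 0.71 + 1.17 + 1.39 = 6.96
Sum of distinct covariances = 2.89
σ²_total = ΣVar(i) + 2·Σcov = 6.96 + 2 × 2.89 = 12.74
α = (7/6)·(1 − 6.96/12.74) = 0.53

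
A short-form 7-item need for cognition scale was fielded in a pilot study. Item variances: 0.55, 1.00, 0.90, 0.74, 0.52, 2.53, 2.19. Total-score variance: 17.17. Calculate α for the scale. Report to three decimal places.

α = 0.594

Σσ²ᵢ = 0.55 + 1.00 + 0.90 + 0.74 + 0.52 + 2.53 + 2.19 = 8.43
α = (k/(k−1))·(1 − Σσ²ᵢ/Var(T)) = (7/6)·(1 − 8.43/17.17) = 0.594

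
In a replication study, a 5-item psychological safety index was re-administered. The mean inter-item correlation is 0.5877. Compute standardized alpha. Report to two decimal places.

α = 0.88

Standardized α = k·r̄ / (1 + (k−1)·r̄) = 5 × 0.5877 / (1 + 4 × 0.5877)
  = 2.9385 / 3.3508 = 0.88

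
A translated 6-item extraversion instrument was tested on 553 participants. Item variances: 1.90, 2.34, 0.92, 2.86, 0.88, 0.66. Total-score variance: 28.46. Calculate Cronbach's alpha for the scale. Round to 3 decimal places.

Cronbach's alpha = 0.797

Σσᵢ² = 1.90 + 2.34 + 0.92 + 2.86 + 0.88 + 0.66 = 9.56
α = (k/(k−1))·(1 − Σσᵢ²/σ²_total) = (6/5)·(1 − 9.56/28.46) = 0.797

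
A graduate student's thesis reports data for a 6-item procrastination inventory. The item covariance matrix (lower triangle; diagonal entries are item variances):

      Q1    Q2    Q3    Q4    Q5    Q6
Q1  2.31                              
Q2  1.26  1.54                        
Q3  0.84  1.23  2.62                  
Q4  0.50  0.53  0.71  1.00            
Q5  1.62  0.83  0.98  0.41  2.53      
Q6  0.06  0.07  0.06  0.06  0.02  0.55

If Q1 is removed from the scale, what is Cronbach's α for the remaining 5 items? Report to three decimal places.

α = 0.679

Remaining items: Q2, Q3, Q4, Q5, Q6 (k = 5).
sum of item variances = 1.54 + 2.62 + 1.00 + 2.53 + 0.55 = 8.24
σ²_T = 8.24 + 2 × 4.90 = 18.04
α (item deleted) = (5/4)·(1 − 8.24/18.04) = 0.679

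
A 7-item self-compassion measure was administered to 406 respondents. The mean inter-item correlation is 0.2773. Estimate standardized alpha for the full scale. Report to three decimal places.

α = 0.729

Standardized α = k·r̄ / (1 + (k−1)·r̄) = 7 × 0.2773 / (1 + 6 × 0.2773)
  = 1.9411 / 2.6638 = 0.729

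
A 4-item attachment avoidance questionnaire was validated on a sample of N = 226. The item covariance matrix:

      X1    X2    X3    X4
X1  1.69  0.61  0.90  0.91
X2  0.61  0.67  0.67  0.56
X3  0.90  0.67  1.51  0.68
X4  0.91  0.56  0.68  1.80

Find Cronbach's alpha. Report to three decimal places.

Cronbach's alpha = 0.806

Σσᵢ² = 1.69 + 0.67 + 1.51 + 1.80 = 5.67
Sum of the distinct covariances = 4.33
Var(T) = 5.67 + 2 × 4.33 = 14.33
α = (k/(k−1))·(1 − Σσᵢ²/Var(T)) = (4/3)·(1 − 5.67/14.33) = 0.806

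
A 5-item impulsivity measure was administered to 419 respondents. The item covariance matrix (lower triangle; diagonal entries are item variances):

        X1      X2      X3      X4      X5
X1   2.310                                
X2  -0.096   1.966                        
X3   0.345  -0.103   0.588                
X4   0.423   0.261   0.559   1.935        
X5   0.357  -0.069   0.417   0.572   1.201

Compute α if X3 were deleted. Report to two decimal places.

α = 0.37

Remaining items: X1, X2, X4, X5 (k = 4).
sum of item variances = 2.310 + 1.966 + 1.935 + 1.201 = 7.412
σ²_T = 7.412 + 2 × 1.448 = 10.308
α (item deleted) = (4/3)·(1 − 7.412/10.308) = 0.37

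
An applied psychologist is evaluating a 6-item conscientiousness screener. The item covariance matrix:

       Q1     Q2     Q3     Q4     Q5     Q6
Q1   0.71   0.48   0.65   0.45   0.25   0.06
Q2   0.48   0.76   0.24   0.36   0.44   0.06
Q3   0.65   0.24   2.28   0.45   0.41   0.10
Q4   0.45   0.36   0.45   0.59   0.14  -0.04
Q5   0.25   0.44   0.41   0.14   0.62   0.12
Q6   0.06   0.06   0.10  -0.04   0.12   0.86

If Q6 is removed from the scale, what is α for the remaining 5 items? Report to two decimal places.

Remaining items: Q1, Q2, Q3, Q4, Q5 (k = 5).
Σσᵢ² = 0.71 + 0.76 + 2.28 + 0.59 + 0.62 = 4.96
Var(T) = 4.96 + 2 × 3.87 = 12.70
α (item deleted) = (5/4)·(1 − 4.96/12.70) = 0.76

α = 0.76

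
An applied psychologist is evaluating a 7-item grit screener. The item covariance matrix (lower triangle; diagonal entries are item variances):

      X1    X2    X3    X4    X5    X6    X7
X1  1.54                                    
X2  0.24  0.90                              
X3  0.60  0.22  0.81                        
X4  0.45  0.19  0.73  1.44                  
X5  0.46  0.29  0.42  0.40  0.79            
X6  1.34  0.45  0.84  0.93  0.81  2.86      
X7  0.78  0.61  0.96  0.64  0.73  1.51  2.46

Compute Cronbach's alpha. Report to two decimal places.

Cronbach's alpha = 0.84

Σσ²ᵢ = 1.54 + 0.90 + 0.81 + 1.44 + 0.79 + 2.86 + 2.46 = 10.80
Σ_{i<j} σ_ij = 13.60
σ²_total = 10.80 + 2 × 13.60 = 38.00
α = (k/(k−1))·(1 − Σσ²ᵢ/σ²_total) = (7/6)·(1 − 10.80/38.00) = 0.84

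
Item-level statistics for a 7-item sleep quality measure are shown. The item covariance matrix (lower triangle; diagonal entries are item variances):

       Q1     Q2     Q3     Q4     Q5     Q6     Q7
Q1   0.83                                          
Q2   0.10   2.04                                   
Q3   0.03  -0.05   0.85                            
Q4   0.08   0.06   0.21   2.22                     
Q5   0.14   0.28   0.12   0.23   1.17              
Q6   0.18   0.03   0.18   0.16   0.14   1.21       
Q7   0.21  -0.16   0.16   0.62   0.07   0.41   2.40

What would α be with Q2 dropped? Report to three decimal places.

α = 0.485

Remaining items: Q1, Q3, Q4, Q5, Q6, Q7 (k = 6).
Σσᵢ² = 0.83 + 0.85 + 2.22 + 1.17 + 1.21 + 2.40 = 8.68
total variance = 8.68 + 2 × 2.94 = 14.56
α (item deleted) = (6/5)·(1 − 8.68/14.56) = 0.485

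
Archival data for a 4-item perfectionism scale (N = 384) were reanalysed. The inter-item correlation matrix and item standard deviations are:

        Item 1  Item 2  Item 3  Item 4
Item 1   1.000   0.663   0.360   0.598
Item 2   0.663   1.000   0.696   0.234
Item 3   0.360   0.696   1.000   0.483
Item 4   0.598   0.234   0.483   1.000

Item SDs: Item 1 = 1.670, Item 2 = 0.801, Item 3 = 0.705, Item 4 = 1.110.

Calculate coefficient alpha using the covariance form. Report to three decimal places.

Σσ²ᵢ = 1.670² + 0.801² + 0.705² + 1.110² = 5.1596
Covariances σ_ij = r_ij · s_i · s_j:
  σ(Item 1,Item 2) = 0.663 × 1.670 × 0.801 = 0.8869
  σ(Item 1,Item 3) = 0.360 × 1.670 × 0.705 = 0.4238
  σ(Item 1,Item 4) = 0.598 × 1.670 × 1.110 = 1.1085
  σ(Item 2,Item 3) = 0.696 × 0.801 × 0.705 = 0.3930
  σ(Item 2,Item 4) = 0.234 × 0.801 × 1.110 = 0.2081
  σ(Item 3,Item 4) = 0.483 × 0.705 × 1.110 = 0.3780
σ²_T = Σσ²ᵢ + 2·Σσ_ij = 5.1596 + 2 × 3.3983 = 11.9562
α = (4/3)·(1 − 5.1596/11.9562) = 0.758

α = 0.758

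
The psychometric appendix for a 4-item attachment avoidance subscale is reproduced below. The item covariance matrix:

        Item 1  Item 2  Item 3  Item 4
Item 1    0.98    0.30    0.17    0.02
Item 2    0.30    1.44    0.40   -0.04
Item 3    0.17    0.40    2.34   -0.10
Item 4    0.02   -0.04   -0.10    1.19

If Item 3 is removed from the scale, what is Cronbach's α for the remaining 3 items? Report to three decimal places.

Cronbach's α = 0.201

Remaining items: Item 1, Item 2, Item 4 (k = 3).
sum of item variances = 0.98 + 1.44 + 1.19 = 3.61
total variance = 3.61 + 2 × 0.28 = 4.17
α (item deleted) = (3/2)·(1 − 3.61/4.17) = 0.201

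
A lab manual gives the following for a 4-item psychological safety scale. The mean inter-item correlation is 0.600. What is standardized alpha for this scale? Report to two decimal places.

standardized alpha = 0.86

Standardized α = k·r̄ / (1 + (k−1)·r̄) = 4 × 0.600 / (1 + 3 × 0.600)
  = 2.4000 / 2.8000 = 0.86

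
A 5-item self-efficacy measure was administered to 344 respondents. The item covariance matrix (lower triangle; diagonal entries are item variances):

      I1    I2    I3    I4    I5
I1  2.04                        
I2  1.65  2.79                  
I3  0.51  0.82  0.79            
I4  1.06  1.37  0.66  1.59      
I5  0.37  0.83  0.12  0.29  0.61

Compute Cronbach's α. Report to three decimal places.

Σσᵢ² = 2.04 + 2.79 + 0.79 + 1.59 + 0.61 = 7.82
Sum of off-diagonal covariances = 7.68
total variance = 7.82 + 2 × 7.68 = 23.18
α = (k/(k−1))·(1 − Σσᵢ²/total variance) = (5/4)·(1 − 7.82/23.18) = 0.828

α = 0.828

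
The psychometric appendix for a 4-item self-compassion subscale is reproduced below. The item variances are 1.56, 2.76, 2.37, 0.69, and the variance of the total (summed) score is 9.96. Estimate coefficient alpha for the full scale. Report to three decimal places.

sum of item variances = 1.56 + 2.76 + 2.37 + 0.69 = 7.38
α = (k/(k−1))·(1 − sum of item variances/total variance) = (4/3)·(1 − 7.38/9.96) = 0.345

α = 0.345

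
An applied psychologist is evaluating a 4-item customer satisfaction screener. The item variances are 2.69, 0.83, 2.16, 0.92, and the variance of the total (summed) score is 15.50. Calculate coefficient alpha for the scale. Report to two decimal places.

coefficient alpha = 0.77

sum of item variances = 2.69 + 0.83 + 2.16 + 0.92 = 6.60
α = (k/(k−1))·(1 − sum of item variances/total variance) = (4/3)·(1 − 6.60/15.50) = 0.77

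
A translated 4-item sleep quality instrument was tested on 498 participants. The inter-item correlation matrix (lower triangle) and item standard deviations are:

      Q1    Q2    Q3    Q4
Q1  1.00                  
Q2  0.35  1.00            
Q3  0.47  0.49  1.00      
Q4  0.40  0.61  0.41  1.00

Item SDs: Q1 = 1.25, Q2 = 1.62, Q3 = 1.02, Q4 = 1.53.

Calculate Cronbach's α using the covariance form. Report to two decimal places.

Σσ²ᵢ = 1.25² + 1.62² + 1.02² + 1.53² = 7.5682
Covariances σ_ij = r_ij · s_i · s_j:
  σ(Q1,Q2) = 0.35 × 1.25 × 1.62 = 0.7087
  σ(Q1,Q3) = 0.47 × 1.25 × 1.02 = 0.5992
  σ(Q1,Q4) = 0.40 × 1.25 × 1.53 = 0.7650
  σ(Q2,Q3) = 0.49 × 1.62 × 1.02 = 0.8097
  σ(Q2,Q4) = 0.61 × 1.62 × 1.53 = 1.5119
  σ(Q3,Q4) = 0.41 × 1.02 × 1.53 = 0.6398
σ²_T = Σσ²ᵢ + 2·Σσ_ij = 7.5682 + 2 × 5.0343 = 17.6368
α = (4/3)·(1 − 7.5682/17.6368) = 0.76

α = 0.76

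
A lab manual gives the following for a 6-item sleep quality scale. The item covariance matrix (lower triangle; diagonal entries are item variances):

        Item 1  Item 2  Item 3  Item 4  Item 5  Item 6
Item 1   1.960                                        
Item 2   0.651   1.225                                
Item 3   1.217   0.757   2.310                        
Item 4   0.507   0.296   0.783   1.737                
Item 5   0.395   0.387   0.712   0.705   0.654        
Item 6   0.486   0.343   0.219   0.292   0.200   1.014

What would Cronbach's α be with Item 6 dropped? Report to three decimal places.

Cronbach's α = 0.774

Remaining items: Item 1, Item 2, Item 3, Item 4, Item 5 (k = 5).
sum of item variances = 1.960 + 1.225 + 2.310 + 1.737 + 0.654 = 7.886
Var(T) = 7.886 + 2 × 6.410 = 20.706
α (item deleted) = (5/4)·(1 − 7.886/20.706) = 0.774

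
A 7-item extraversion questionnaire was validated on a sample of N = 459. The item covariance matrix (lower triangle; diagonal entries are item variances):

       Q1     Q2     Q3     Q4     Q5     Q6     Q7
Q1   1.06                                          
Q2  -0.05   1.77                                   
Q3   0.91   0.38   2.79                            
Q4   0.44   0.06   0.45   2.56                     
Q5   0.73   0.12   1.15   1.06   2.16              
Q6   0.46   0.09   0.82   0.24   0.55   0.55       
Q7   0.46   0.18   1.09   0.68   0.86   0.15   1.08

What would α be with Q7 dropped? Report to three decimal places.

Remaining items: Q1, Q2, Q3, Q4, Q5, Q6 (k = 6).
Σσ²ᵢ = 1.06 + 1.77 + 2.79 + 2.56 + 2.16 + 0.55 = 10.89
σ²_T = 10.89 + 2 × 7.41 = 25.71
α (item deleted) = (6/5)·(1 − 10.89/25.71) = 0.692

α = 0.692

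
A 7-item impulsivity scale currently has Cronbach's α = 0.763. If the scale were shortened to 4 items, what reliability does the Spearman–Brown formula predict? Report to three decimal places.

predicted reliability = 0.648

Length factor m = 4/7 = 0.5714
α' = m·α / (1 − (1−m)·α)
   = 4/7 × 0.763 / (1 − (1 − 4/7) × 0.763)
   = 0.4360 / 0.6730 = 0.648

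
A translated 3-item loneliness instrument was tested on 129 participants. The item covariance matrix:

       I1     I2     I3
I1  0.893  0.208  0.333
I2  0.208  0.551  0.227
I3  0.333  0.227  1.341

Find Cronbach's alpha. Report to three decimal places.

Σσᵢ² = 0.893 + 0.551 + 1.341 = 2.785
Sum of the distinct covariances = 0.768
σ²_T = 2.785 + 2 × 0.768 = 4.321
α = (k/(k−1))·(1 − Σσᵢ²/σ²_T) = (3/2)·(1 − 2.785/4.321) = 0.533

Cronbach's alpha = 0.533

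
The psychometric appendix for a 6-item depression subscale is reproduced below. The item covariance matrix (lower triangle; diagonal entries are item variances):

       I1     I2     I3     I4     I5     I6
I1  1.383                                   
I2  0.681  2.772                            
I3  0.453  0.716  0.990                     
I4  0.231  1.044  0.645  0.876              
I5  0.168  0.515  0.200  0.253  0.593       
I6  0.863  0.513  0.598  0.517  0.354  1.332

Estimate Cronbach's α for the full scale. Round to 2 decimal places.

ΣVar(i) = 1.383 + 2.772 + 0.990 + 0.876 + 0.593 + 1.332 = 7.946
Σ_{i<j} σ_ij = 7.751
total variance = 7.946 + 2 × 7.751 = 23.448
α = (k/(k−1))·(1 − ΣVar(i)/total variance) = (6/5)·(1 − 7.946/23.448) = 0.79

Cronbach's α = 0.79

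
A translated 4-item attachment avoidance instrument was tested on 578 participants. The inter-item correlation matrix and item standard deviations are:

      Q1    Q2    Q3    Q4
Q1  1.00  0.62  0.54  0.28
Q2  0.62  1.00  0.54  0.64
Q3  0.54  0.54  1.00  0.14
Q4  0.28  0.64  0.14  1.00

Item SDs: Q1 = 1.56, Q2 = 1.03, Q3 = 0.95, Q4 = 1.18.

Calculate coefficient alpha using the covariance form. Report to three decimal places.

Σσ²ᵢ = 1.56² + 1.03² + 0.95² + 1.18² = 5.7894
Covariances σ_ij = r_ij · s_i · s_j:
  σ(Q1,Q2) = 0.62 × 1.56 × 1.03 = 0.9962
  σ(Q1,Q3) = 0.54 × 1.56 × 0.95 = 0.8003
  σ(Q1,Q4) = 0.28 × 1.56 × 1.18 = 0.5154
  σ(Q2,Q3) = 0.54 × 1.03 × 0.95 = 0.5284
  σ(Q2,Q4) = 0.64 × 1.03 × 1.18 = 0.7779
  σ(Q3,Q4) = 0.14 × 0.95 × 1.18 = 0.1569
σ²_T = Σσ²ᵢ + 2·Σσ_ij = 5.7894 + 2 × 3.7751 = 13.3396
α = (4/3)·(1 − 5.7894/13.3396) = 0.755

coefficient alpha = 0.755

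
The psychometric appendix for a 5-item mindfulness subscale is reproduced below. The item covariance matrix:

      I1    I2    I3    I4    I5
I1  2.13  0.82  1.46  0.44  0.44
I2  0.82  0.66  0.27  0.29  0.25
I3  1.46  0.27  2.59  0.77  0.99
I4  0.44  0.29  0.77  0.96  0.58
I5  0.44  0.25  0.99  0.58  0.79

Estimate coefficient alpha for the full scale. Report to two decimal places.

Σσ²ᵢ = 2.13 + 0.66 + 2.59 + 0.96 + 0.79 = 7.13
Sum of the distinct covariances = 6.31
σ²_T = 7.13 + 2 × 6.31 = 19.75
α = (k/(k−1))·(1 − Σσ²ᵢ/σ²_T) = (5/4)·(1 − 7.13/19.75) = 0.80

coefficient alpha = 0.80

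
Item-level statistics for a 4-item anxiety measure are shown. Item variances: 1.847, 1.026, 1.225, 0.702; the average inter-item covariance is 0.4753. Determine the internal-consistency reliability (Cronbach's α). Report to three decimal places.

sum of item variances = 1.847 + 1.026 + 1.225 + 0.702 = 4.800
Sum of the 6 distinct covariances = 6 × 0.4753 = 2.8518
total variance = sum of item variances + 2·Σcov = 4.800 + 2 × 2.8518 = 10.5036
α = (4/3)·(1 − 4.800/10.5036) = 0.724

α = 0.724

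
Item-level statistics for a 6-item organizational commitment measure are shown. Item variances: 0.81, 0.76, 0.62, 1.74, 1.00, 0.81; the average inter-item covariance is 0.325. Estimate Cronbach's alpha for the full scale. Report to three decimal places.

Σσ²ᵢ = 0.81 + 0.76 + 0.62 + 1.74 + 1.00 + 0.81 = 5.74
Sum of the 15 distinct covariances = 15 × 0.325 = 4.875
Var(T) = Σσ²ᵢ + 2·Σcov = 5.74 + 2 × 4.875 = 15.490
α = (6/5)·(1 − 5.74/15.490) = 0.755

Cronbach's alpha = 0.755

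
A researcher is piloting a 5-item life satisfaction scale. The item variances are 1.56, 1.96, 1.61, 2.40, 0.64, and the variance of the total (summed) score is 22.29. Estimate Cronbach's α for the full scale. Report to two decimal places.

α = 0.79

ΣVar(i) = 1.56 + 1.96 + 1.61 + 2.40 + 0.64 = 8.17
α = (k/(k−1))·(1 − ΣVar(i)/total variance) = (5/4)·(1 − 8.17/22.29) = 0.79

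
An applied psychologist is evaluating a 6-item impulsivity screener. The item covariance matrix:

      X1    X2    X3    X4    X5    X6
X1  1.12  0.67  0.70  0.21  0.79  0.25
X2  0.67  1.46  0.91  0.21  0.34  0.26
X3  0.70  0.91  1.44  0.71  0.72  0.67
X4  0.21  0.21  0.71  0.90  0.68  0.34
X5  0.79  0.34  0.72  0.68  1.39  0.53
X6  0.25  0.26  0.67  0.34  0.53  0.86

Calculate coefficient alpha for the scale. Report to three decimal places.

Σσ²ᵢ = 1.12 + 1.46 + 1.44 + 0.90 + 1.39 + 0.86 = 7.17
Sum of the distinct covariances = 7.99
σ²_total = 7.17 + 2 × 7.99 = 23.15
α = (k/(k−1))·(1 − Σσ²ᵢ/σ²_total) = (6/5)·(1 − 7.17/23.15) = 0.828

α = 0.828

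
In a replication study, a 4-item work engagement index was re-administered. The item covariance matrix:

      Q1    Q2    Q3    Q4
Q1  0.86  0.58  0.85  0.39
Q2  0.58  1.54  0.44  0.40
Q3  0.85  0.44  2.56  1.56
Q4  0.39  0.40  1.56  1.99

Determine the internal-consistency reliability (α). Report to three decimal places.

Σσᵢ² = 0.86 + 1.54 + 2.56 + 1.99 = 6.95
Sum of off-diagonal covariances = 4.22
Var(T) = 6.95 + 2 × 4.22 = 15.39
α = (k/(k−1))·(1 − Σσᵢ²/Var(T)) = (4/3)·(1 − 6.95/15.39) = 0.731

α = 0.731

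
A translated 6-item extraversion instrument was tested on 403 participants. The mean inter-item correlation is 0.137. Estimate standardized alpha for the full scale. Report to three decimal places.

Standardized α = k·r̄ / (1 + (k−1)·r̄) = 6 × 0.137 / (1 + 5 × 0.137)
  = 0.8220 / 1.6850 = 0.488

standardized alpha = 0.488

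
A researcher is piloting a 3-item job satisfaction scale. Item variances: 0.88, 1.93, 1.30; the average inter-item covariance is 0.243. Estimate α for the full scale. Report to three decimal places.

α = 0.393

sum of item variances = 0.88 + 1.93 + 1.30 = 4.11
Sum of the 3 distinct covariances = 3 × 0.243 = 0.729
total variance = sum of item variances + 2·Σcov = 4.11 + 2 × 0.729 = 5.568
α = (3/2)·(1 − 4.11/5.568) = 0.393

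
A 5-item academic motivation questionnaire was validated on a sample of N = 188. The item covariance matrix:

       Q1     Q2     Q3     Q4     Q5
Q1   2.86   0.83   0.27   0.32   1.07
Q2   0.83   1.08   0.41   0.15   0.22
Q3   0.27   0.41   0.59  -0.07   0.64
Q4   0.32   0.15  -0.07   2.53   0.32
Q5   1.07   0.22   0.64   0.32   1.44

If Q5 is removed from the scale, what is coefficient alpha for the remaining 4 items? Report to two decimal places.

Remaining items: Q1, Q2, Q3, Q4 (k = 4).
sum of item variances = 2.86 + 1.08 + 0.59 + 2.53 = 7.06
σ²_total = 7.06 + 2 × 1.91 = 10.88
α (item deleted) = (4/3)·(1 − 7.06/10.88) = 0.47

coefficient alpha = 0.47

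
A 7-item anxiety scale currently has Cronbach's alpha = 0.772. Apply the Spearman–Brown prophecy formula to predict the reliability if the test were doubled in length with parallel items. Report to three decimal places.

predicted reliability = 0.871

Length factor m = 2
α' = m·α / (1 + (m−1)·α)
   = 2 × 0.772 / (1 + (2 − 1) × 0.772)
   = 1.5440 / 1.7720 = 0.871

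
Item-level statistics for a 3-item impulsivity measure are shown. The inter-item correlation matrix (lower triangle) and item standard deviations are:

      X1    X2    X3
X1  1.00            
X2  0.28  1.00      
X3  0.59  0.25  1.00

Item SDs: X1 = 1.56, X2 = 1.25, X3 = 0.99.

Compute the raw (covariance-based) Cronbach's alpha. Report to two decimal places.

Σσ²ᵢ = 1.56² + 1.25² + 0.99² = 4.9762
Covariances σ_ij = r_ij · s_i · s_j:
  σ(X1,X2) = 0.28 × 1.56 × 1.25 = 0.5460
  σ(X1,X3) = 0.59 × 1.56 × 0.99 = 0.9112
  σ(X2,X3) = 0.25 × 1.25 × 0.99 = 0.3094
σ²_T = Σσ²ᵢ + 2·Σσ_ij = 4.9762 + 2 × 1.7666 = 8.5094
α = (3/2)·(1 − 4.9762/8.5094) = 0.62

Cronbach's alpha = 0.62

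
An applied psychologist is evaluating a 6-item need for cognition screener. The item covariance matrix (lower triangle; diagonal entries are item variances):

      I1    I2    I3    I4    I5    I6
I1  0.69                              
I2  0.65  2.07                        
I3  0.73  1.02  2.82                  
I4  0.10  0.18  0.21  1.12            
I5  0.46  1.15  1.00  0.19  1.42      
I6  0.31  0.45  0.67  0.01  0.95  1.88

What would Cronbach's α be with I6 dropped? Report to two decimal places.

Remaining items: I1, I2, I3, I4, I5 (k = 5).
Σσ²ᵢ = 0.69 + 2.07 + 2.82 + 1.12 + 1.42 = 8.12
σ²_T = 8.12 + 2 × 5.69 = 19.50
α (item deleted) = (5/4)·(1 − 8.12/19.50) = 0.73

α = 0.73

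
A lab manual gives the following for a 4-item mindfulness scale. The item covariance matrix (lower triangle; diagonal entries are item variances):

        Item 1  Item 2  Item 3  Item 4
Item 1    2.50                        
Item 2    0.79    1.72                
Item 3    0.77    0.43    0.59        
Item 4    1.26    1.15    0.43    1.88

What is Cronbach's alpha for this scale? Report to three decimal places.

ΣVar(i) = 2.50 + 1.72 + 0.59 + 1.88 = 6.69
Sum of off-diagonal covariances = 4.83
σ²_total = 6.69 + 2 × 4.83 = 16.35
α = (k/(k−1))·(1 − ΣVar(i)/σ²_total) = (4/3)·(1 − 6.69/16.35) = 0.788

α = 0.788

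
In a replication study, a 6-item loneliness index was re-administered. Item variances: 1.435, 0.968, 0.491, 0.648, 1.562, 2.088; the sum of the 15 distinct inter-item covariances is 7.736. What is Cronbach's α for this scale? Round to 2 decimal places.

α = 0.82

ΣVar(i) = 1.435 + 0.968 + 0.491 + 0.648 + 1.562 + 2.088 = 7.192
Sum of distinct covariances = 7.736
σ²_total = ΣVar(i) + 2·Σcov = 7.192 + 2 × 7.736 = 22.664
α = (6/5)·(1 − 7.192/22.664) = 0.82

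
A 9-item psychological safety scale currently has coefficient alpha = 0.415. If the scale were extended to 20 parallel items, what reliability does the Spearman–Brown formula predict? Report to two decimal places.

predicted reliability = 0.61

Length factor m = 20/9 = 2.2222
α' = m·α / (1 + (m−1)·α)
   = 20/9 × 0.415 / (1 + (20/9 − 1) × 0.415)
   = 0.9222 / 1.5072 = 0.61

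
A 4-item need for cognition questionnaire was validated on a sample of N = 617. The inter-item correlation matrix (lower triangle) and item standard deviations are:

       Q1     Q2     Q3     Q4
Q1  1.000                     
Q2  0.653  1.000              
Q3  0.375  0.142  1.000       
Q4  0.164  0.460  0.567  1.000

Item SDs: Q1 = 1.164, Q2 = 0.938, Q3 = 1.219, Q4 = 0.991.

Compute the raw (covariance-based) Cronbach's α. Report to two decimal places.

Σσ²ᵢ = 1.164² + 0.938² + 1.219² + 0.991² = 4.7028
Covariances σ_ij = r_ij · s_i · s_j:
  σ(Q1,Q2) = 0.653 × 1.164 × 0.938 = 0.7130
  σ(Q1,Q3) = 0.375 × 1.164 × 1.219 = 0.5321
  σ(Q1,Q4) = 0.164 × 1.164 × 0.991 = 0.1892
  σ(Q2,Q3) = 0.142 × 0.938 × 1.219 = 0.1624
  σ(Q2,Q4) = 0.460 × 0.938 × 0.991 = 0.4276
  σ(Q3,Q4) = 0.567 × 1.219 × 0.991 = 0.6850
σ²_T = Σσ²ᵢ + 2·Σσ_ij = 4.7028 + 2 × 2.7093 = 10.1214
α = (4/3)·(1 − 4.7028/10.1214) = 0.71

α = 0.71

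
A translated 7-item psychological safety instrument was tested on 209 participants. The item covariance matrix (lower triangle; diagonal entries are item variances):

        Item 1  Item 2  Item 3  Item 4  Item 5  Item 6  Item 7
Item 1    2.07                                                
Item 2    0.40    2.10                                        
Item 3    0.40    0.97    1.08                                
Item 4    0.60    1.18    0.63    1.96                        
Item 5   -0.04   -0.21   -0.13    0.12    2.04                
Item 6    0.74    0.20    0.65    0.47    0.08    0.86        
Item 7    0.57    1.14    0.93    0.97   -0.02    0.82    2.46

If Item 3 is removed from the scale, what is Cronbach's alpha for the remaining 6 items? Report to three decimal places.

Cronbach's alpha = 0.660

Remaining items: Item 1, Item 2, Item 4, Item 5, Item 6, Item 7 (k = 6).
sum of item variances = 2.07 + 2.10 + 1.96 + 2.04 + 0.86 + 2.46 = 11.49
Var(T) = 11.49 + 2 × 7.02 = 25.53
α (item deleted) = (6/5)·(1 − 11.49/25.53) = 0.660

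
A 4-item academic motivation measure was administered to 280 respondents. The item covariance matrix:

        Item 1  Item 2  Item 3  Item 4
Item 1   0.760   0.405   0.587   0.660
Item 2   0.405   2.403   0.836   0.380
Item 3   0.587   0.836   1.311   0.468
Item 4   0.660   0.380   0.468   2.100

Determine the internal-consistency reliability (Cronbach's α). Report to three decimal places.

α = 0.672

sum of item variances = 0.760 + 2.403 + 1.311 + 2.100 = 6.574
Sum of the distinct covariances = 3.336
σ²_T = 6.574 + 2 × 3.336 = 13.246
α = (k/(k−1))·(1 − sum of item variances/σ²_T) = (4/3)·(1 − 6.574/13.246) = 0.672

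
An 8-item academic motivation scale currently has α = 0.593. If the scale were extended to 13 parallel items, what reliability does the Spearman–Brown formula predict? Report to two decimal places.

Length factor m = 13/8 = 1.6250
α' = m·α / (1 + (m−1)·α)
   = 13/8 × 0.593 / (1 + (13/8 − 1) × 0.593)
   = 0.9636 / 1.3706 = 0.70

predicted reliability = 0.70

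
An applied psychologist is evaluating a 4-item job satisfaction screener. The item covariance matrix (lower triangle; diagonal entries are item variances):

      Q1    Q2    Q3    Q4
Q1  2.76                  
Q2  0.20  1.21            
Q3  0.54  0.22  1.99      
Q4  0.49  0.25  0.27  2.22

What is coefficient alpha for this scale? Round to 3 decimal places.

coefficient alpha = 0.433

Σσᵢ² = 2.76 + 1.21 + 1.99 + 2.22 = 8.18
Sum of the distinct covariances = 1.97
Var(T) = 8.18 + 2 × 1.97 = 12.12
α = (k/(k−1))·(1 − Σσᵢ²/Var(T)) = (4/3)·(1 − 8.18/12.12) = 0.433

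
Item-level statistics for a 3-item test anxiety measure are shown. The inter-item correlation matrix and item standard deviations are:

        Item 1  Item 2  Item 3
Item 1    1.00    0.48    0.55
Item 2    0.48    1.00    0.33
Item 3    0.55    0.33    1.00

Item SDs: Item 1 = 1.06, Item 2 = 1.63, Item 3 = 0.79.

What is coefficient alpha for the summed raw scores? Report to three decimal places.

Σσ²ᵢ = 1.06² + 1.63² + 0.79² = 4.4046
Covariances σ_ij = r_ij · s_i · s_j:
  σ(Item 1,Item 2) = 0.48 × 1.06 × 1.63 = 0.8293
  σ(Item 1,Item 3) = 0.55 × 1.06 × 0.79 = 0.4606
  σ(Item 2,Item 3) = 0.33 × 1.63 × 0.79 = 0.4249
σ²_T = Σσ²ᵢ + 2·Σσ_ij = 4.4046 + 2 × 1.7148 = 7.8342
α = (3/2)·(1 − 4.4046/7.8342) = 0.657

α = 0.657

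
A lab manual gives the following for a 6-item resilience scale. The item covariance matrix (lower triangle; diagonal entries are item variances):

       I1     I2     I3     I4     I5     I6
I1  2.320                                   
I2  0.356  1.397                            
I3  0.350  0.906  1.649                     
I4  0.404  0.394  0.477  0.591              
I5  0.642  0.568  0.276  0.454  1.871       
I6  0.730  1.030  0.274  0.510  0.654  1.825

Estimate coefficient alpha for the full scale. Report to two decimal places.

ΣVar(i) = 2.320 + 1.397 + 1.649 + 0.591 + 1.871 + 1.825 = 9.653
Sum of off-diagonal covariances = 8.025
total variance = 9.653 + 2 × 8.025 = 25.703
α = (k/(k−1))·(1 − ΣVar(i)/total variance) = (6/5)·(1 − 9.653/25.703) = 0.75

coefficient alpha = 0.75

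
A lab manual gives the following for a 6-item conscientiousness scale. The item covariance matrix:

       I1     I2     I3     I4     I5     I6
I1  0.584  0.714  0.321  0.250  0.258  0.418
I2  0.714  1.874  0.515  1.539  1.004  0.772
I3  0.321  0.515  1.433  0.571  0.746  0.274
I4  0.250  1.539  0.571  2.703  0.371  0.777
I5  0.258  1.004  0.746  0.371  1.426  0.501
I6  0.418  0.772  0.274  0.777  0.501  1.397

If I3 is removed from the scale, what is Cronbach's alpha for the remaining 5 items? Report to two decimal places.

Remaining items: I1, I2, I4, I5, I6 (k = 5).
Σσ²ᵢ = 0.584 + 1.874 + 2.703 + 1.426 + 1.397 = 7.984
total variance = 7.984 + 2 × 6.604 = 21.192
α (item deleted) = (5/4)·(1 − 7.984/21.192) = 0.78

α = 0.78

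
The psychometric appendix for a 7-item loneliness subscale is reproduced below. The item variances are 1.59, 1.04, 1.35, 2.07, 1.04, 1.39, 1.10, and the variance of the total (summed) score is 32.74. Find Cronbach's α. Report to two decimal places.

α = 0.83

Σσᵢ² = 1.59 + 1.04 + 1.35 + 2.07 + 1.04 + 1.39 + 1.10 = 9.58
α = (k/(k−1))·(1 − Σσᵢ²/σ²_total) = (7/6)·(1 − 9.58/32.74) = 0.83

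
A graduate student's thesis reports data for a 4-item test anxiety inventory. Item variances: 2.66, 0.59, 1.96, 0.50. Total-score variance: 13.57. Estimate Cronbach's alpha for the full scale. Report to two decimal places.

α = 0.77

Σσᵢ² = 2.66 + 0.59 + 1.96 + 0.50 = 5.71
α = (k/(k−1))·(1 − Σσᵢ²/σ²_total) = (4/3)·(1 − 5.71/13.57) = 0.77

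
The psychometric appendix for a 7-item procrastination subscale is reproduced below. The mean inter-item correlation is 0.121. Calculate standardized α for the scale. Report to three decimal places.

α = 0.491

Standardized α = k·r̄ / (1 + (k−1)·r̄) = 7 × 0.121 / (1 + 6 × 0.121)
  = 0.8470 / 1.7260 = 0.491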